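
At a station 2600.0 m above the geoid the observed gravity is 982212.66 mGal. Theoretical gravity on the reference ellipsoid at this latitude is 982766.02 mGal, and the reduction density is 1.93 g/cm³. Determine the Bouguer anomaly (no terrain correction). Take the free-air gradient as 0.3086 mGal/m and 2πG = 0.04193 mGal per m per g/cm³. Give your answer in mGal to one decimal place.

Free-air correction = 0.3086 × 2600.0 = 802.36 mGal
Free-air anomaly = 982212.66 − 982766.02 + (802.36) = 249.00 mGal
Bouguer slab correction = 0.04193 × 1.93 × 2600.0 = 210.40 mGal
Simple Bouguer anomaly = 249.00 − (210.40) = 38.60 mGal

38.6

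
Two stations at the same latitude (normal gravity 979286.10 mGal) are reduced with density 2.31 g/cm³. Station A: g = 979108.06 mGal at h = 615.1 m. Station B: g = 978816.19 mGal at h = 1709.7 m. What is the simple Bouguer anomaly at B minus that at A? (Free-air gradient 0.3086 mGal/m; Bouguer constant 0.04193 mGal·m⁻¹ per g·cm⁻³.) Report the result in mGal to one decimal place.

Δg_SB(A) = 979108.06 − 979286.10 + 0.3086×615.1 − 0.04193×2.31×615.1 = -47.80 mGal
Δg_SB(B) = 978816.19 − 979286.10 + 0.3086×1709.7 − 0.04193×2.31×1709.7 = -107.90 mGal
Difference = -107.90 − (-47.80) = -60.10 mGal

-60.1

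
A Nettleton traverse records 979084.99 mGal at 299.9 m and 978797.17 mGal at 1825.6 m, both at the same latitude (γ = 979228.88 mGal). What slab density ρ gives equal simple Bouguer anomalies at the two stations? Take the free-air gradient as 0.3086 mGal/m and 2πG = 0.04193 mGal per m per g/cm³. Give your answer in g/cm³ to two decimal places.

2.86

Δg_obs = 978797.17 − 979084.99 = -287.82 mGal over Δh = 1825.6 − 299.9 = 1525.7 m
Equal Bouguer anomalies ⇒ Δg_obs + (0.3086 − 0.04193ρ)·Δh = 0
0.3086 − 0.04193ρ = −Δg_obs/Δh = 0.18865
ρ = (0.3086 − 0.18865) / 0.04193 = 2.86 g/cm³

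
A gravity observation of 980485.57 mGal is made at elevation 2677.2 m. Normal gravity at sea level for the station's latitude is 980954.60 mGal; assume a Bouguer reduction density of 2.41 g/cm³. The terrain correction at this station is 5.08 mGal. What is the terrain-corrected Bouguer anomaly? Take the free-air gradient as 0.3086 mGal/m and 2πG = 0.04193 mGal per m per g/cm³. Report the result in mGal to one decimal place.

91.7

Free-air correction = 0.3086 × 2677.2 = 826.18 mGal
Free-air anomaly = 980485.57 − 980954.60 + (826.18) = 357.15 mGal
Bouguer slab correction = 0.04193 × 2.41 × 2677.2 = 270.53 mGal
Simple Bouguer anomaly = 357.15 − (270.53) = 86.62 mGal
Complete Bouguer anomaly = 86.62 + 5.08 = 91.70 mGal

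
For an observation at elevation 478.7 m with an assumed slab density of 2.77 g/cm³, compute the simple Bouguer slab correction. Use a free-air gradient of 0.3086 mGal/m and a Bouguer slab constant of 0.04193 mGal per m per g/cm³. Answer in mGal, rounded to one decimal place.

55.6

Bouguer slab correction = 0.04193 × 2.77 × 478.7 = 55.6 mGal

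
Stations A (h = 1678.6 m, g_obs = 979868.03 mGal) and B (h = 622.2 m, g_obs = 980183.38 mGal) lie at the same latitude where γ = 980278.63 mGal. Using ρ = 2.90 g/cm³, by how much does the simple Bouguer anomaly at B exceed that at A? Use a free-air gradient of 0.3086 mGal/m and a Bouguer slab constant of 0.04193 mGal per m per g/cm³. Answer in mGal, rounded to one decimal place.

Δg_SB(A) = 979868.03 − 980278.63 + 0.3086×1678.6 − 0.04193×2.90×1678.6 = -96.70 mGal
Δg_SB(B) = 980183.38 − 980278.63 + 0.3086×622.2 − 0.04193×2.90×622.2 = 21.10 mGal
Difference = 21.10 − (-96.70) = 117.80 mGal

117.8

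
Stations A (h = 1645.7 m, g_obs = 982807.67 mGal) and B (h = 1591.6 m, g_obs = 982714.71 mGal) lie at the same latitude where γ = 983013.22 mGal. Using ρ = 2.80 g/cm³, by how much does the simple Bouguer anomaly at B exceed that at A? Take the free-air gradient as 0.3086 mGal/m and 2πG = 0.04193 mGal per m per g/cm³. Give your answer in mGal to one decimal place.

-103.3

Δg_SB(A) = 982807.67 − 983013.22 + 0.3086×1645.7 − 0.04193×2.80×1645.7 = 109.10 mGal
Δg_SB(B) = 982714.71 − 983013.22 + 0.3086×1591.6 − 0.04193×2.80×1591.6 = 5.80 mGal
Difference = 5.80 − (109.10) = -103.30 mGal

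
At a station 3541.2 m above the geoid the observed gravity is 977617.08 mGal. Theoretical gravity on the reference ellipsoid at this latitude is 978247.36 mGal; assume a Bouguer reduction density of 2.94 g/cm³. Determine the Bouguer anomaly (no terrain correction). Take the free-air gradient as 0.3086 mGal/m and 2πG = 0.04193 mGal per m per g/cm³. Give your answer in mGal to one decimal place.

Free-air correction = 0.3086 × 3541.2 = 1092.81 mGal
Free-air anomaly = 977617.08 − 978247.36 + (1092.81) = 462.53 mGal
Bouguer slab correction = 0.04193 × 2.94 × 3541.2 = 436.54 mGal
Simple Bouguer anomaly = 462.53 − (436.54) = 25.99 mGal

26.0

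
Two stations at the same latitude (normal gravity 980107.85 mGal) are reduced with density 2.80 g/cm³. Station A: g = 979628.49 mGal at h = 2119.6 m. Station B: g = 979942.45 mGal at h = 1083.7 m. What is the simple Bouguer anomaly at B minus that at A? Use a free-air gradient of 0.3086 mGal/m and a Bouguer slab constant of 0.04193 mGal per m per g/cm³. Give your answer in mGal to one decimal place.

115.9

Δg_SB(A) = 979628.49 − 980107.85 + 0.3086×2119.6 − 0.04193×2.80×2119.6 = -74.10 mGal
Δg_SB(B) = 979942.45 − 980107.85 + 0.3086×1083.7 − 0.04193×2.80×1083.7 = 41.80 mGal
Difference = 41.80 − (-74.10) = 115.90 mGal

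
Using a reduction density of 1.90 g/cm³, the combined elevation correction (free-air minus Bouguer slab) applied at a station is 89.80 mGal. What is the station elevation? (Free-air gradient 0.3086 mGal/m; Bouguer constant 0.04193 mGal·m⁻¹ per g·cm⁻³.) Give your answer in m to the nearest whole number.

Combined gradient = 0.3086 − 0.04193 × 1.90 = 0.2289330 mGal/m
h = 89.80 / 0.2289330 = 392.25 m

392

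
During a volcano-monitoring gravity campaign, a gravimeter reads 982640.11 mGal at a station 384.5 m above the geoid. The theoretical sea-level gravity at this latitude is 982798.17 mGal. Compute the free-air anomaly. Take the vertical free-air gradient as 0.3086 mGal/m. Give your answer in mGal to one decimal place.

-39.4

Free-air correction = 0.3086 × 384.5 = 118.66 mGal
Free-air anomaly = 982640.11 − 982798.17 + (118.66) = -39.40 mGal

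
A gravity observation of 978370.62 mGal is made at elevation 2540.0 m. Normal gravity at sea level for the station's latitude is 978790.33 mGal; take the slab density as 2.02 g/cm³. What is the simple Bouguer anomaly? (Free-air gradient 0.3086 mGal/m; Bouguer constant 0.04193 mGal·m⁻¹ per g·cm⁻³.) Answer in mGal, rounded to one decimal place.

149.0

Free-air correction = 0.3086 × 2540.0 = 783.84 mGal
Free-air anomaly = 978370.62 − 978790.33 + (783.84) = 364.13 mGal
Bouguer slab correction = 0.04193 × 2.02 × 2540.0 = 215.13 mGal
Simple Bouguer anomaly = 364.13 − (215.13) = 149.00 mGal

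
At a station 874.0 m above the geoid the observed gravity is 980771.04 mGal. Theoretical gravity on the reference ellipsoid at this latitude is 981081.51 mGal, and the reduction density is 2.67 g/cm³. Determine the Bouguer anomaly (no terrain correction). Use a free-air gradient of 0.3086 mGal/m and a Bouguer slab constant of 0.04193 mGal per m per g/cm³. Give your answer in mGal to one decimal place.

Free-air correction = 0.3086 × 874.0 = 269.72 mGal
Free-air anomaly = 980771.04 − 981081.51 + (269.72) = -40.75 mGal
Bouguer slab correction = 0.04193 × 2.67 × 874.0 = 97.85 mGal
Simple Bouguer anomaly = -40.75 − (97.85) = -138.60 mGal

-138.6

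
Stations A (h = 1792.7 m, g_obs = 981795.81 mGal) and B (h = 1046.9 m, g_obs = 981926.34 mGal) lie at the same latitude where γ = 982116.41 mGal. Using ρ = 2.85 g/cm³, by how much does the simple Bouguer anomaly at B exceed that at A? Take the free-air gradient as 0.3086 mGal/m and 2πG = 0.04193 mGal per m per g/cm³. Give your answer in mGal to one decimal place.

Δg_SB(A) = 981795.81 − 982116.41 + 0.3086×1792.7 − 0.04193×2.85×1792.7 = 18.40 mGal
Δg_SB(B) = 981926.34 − 982116.41 + 0.3086×1046.9 − 0.04193×2.85×1046.9 = 7.90 mGal
Difference = 7.90 − (18.40) = -10.50 mGal

-10.5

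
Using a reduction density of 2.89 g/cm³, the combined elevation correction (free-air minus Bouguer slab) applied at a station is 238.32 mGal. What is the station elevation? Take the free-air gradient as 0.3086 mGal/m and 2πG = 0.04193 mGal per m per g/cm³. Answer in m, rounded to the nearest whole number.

Combined gradient = 0.3086 − 0.04193 × 2.89 = 0.1874223 mGal/m
h = 238.32 / 0.1874223 = 1271.57 m

1272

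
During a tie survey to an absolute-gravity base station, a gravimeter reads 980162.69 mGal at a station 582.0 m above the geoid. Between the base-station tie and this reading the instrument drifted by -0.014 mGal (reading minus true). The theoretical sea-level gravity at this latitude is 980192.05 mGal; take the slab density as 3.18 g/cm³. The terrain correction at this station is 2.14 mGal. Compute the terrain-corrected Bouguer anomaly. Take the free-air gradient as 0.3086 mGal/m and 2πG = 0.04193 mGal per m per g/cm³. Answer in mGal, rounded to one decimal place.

74.8

Drift-corrected reading = 980162.69 − (-0.014) = 980162.704 mGal
Free-air correction = 0.3086 × 582.0 = 179.61 mGal
Free-air anomaly = 980162.704 − 980192.05 + (179.61) = 150.264 mGal
Bouguer slab correction = 0.04193 × 3.18 × 582.0 = 77.60 mGal
Simple Bouguer anomaly = 150.264 − (77.60) = 72.664 mGal
Complete Bouguer anomaly = 72.664 + 2.14 = 74.804 mGal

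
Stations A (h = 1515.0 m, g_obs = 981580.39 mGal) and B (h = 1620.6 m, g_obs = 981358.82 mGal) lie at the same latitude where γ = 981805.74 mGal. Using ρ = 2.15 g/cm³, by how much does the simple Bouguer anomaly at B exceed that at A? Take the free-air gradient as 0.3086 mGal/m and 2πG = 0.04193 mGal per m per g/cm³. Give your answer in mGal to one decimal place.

Δg_SB(A) = 981580.39 − 981805.74 + 0.3086×1515.0 − 0.04193×2.15×1515.0 = 105.60 mGal
Δg_SB(B) = 981358.82 − 981805.74 + 0.3086×1620.6 − 0.04193×2.15×1620.6 = -92.90 mGal
Difference = -92.90 − (105.60) = -198.50 mGal

-198.5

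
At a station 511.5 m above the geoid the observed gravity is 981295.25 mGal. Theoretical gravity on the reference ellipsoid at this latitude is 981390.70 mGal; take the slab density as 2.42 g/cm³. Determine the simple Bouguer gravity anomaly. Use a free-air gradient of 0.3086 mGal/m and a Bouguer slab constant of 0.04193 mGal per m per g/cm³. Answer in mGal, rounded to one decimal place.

10.5

Free-air correction = 0.3086 × 511.5 = 157.85 mGal
Free-air anomaly = 981295.25 − 981390.70 + (157.85) = 62.40 mGal
Bouguer slab correction = 0.04193 × 2.42 × 511.5 = 51.90 mGal
Simple Bouguer anomaly = 62.40 − (51.90) = 10.50 mGal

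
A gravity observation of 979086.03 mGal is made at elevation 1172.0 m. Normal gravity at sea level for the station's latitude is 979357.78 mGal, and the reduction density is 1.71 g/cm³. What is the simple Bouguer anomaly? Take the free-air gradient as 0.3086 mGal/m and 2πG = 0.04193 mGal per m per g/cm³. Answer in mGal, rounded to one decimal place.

5.9

Free-air correction = 0.3086 × 1172.0 = 361.68 mGal
Free-air anomaly = 979086.03 − 979357.78 + (361.68) = 89.93 mGal
Bouguer slab correction = 0.04193 × 1.71 × 1172.0 = 84.03 mGal
Simple Bouguer anomaly = 89.93 − (84.03) = 5.90 mGal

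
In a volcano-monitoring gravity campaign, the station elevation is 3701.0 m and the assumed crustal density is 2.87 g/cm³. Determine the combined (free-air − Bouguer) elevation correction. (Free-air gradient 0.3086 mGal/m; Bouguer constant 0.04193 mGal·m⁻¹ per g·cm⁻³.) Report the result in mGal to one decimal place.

Combined gradient = 0.3086 − 0.04193 × 2.87 = 0.1882609 mGal/m
Combined elevation correction = 0.1882609 × 3701.0 = 696.8 mGal

696.8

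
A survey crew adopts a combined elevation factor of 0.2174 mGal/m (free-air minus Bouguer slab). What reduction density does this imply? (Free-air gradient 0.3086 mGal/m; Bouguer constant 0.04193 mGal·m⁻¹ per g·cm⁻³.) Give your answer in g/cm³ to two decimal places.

2.18

0.2174 = 0.3086 − 0.04193 × ρ
ρ = (0.3086 − 0.2174) / 0.04193 = 2.18 g/cm³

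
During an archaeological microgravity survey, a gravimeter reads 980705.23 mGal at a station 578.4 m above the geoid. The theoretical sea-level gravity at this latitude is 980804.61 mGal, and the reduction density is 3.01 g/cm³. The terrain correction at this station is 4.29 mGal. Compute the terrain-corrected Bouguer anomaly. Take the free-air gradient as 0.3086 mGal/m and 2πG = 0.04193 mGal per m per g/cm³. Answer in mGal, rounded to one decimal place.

Free-air correction = 0.3086 × 578.4 = 178.49 mGal
Free-air anomaly = 980705.23 − 980804.61 + (178.49) = 79.11 mGal
Bouguer slab correction = 0.04193 × 3.01 × 578.4 = 73.00 mGal
Simple Bouguer anomaly = 79.11 − (73.00) = 6.11 mGal
Complete Bouguer anomaly = 6.11 + 4.29 = 10.40 mGal

10.4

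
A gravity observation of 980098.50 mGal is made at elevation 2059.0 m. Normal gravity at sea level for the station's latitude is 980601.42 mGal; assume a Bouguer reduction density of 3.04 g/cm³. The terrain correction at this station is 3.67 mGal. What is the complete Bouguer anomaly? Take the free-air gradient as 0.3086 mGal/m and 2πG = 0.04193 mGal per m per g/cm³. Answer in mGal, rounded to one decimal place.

Free-air correction = 0.3086 × 2059.0 = 635.41 mGal
Free-air anomaly = 980098.50 − 980601.42 + (635.41) = 132.49 mGal
Bouguer slab correction = 0.04193 × 3.04 × 2059.0 = 262.45 mGal
Simple Bouguer anomaly = 132.49 − (262.45) = -129.96 mGal
Complete Bouguer anomaly = -129.96 + 3.67 = -126.29 mGal

-126.3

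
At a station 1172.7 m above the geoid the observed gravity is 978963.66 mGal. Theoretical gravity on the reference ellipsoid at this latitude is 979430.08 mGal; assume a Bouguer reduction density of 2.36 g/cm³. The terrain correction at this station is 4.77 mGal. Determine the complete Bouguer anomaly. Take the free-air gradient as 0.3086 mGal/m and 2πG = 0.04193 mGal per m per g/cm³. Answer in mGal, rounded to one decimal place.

-215.8

Free-air correction = 0.3086 × 1172.7 = 361.90 mGal
Free-air anomaly = 978963.66 − 979430.08 + (361.90) = -104.52 mGal
Bouguer slab correction = 0.04193 × 2.36 × 1172.7 = 116.04 mGal
Simple Bouguer anomaly = -104.52 − (116.04) = -220.56 mGal
Complete Bouguer anomaly = -220.56 + 4.77 = -215.79 mGal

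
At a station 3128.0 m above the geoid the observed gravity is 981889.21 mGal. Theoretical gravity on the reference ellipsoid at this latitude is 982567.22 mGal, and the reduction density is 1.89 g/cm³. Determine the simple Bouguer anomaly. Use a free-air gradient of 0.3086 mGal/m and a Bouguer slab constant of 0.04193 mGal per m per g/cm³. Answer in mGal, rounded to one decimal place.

39.4

Free-air correction = 0.3086 × 3128.0 = 965.30 mGal
Free-air anomaly = 981889.21 − 982567.22 + (965.30) = 287.29 mGal
Bouguer slab correction = 0.04193 × 1.89 × 3128.0 = 247.89 mGal
Simple Bouguer anomaly = 287.29 − (247.89) = 39.40 mGal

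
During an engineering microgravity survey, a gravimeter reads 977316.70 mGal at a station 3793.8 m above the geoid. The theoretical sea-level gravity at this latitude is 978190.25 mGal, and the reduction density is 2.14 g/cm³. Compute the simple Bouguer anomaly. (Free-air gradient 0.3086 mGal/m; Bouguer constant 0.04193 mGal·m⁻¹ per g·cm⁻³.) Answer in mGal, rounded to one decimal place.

Free-air correction = 0.3086 × 3793.8 = 1170.77 mGal
Free-air anomaly = 977316.70 − 978190.25 + (1170.77) = 297.22 mGal
Bouguer slab correction = 0.04193 × 2.14 × 3793.8 = 340.42 mGal
Simple Bouguer anomaly = 297.22 − (340.42) = -43.20 mGal

-43.2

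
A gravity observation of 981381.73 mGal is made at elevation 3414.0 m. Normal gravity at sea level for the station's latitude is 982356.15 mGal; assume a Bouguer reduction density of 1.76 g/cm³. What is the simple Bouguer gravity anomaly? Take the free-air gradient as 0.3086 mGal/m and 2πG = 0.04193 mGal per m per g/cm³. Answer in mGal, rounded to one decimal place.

Free-air correction = 0.3086 × 3414.0 = 1053.56 mGal
Free-air anomaly = 981381.73 − 982356.15 + (1053.56) = 79.14 mGal
Bouguer slab correction = 0.04193 × 1.76 × 3414.0 = 251.94 mGal
Simple Bouguer anomaly = 79.14 − (251.94) = -172.80 mGal

-172.8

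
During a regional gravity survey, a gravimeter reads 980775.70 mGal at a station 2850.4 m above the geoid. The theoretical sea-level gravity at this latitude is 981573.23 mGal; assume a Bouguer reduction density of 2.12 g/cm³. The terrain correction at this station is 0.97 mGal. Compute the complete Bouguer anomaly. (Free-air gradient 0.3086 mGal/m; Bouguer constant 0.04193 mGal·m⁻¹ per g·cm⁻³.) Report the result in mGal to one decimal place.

Free-air correction = 0.3086 × 2850.4 = 879.63 mGal
Free-air anomaly = 980775.70 − 981573.23 + (879.63) = 82.10 mGal
Bouguer slab correction = 0.04193 × 2.12 × 2850.4 = 253.38 mGal
Simple Bouguer anomaly = 82.10 − (253.38) = -171.28 mGal
Complete Bouguer anomaly = -171.28 + 0.97 = -170.31 mGal

-170.3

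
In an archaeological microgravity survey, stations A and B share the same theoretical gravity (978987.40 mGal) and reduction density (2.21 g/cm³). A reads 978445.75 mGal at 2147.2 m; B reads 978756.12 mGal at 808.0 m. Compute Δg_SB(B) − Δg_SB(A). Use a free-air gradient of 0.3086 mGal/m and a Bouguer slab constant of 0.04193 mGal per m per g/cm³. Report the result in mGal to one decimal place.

21.2

Δg_SB(A) = 978445.75 − 978987.40 + 0.3086×2147.2 − 0.04193×2.21×2147.2 = -78.00 mGal
Δg_SB(B) = 978756.12 − 978987.40 + 0.3086×808.0 − 0.04193×2.21×808.0 = -56.80 mGal
Difference = -56.80 − (-78.00) = 21.20 mGal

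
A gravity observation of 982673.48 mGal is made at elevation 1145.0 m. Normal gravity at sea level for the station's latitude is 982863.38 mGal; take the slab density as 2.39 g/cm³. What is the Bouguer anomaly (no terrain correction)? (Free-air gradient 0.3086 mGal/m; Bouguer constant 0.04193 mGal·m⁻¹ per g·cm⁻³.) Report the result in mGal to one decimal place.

48.7

Free-air correction = 0.3086 × 1145.0 = 353.35 mGal
Free-air anomaly = 982673.48 − 982863.38 + (353.35) = 163.45 mGal
Bouguer slab correction = 0.04193 × 2.39 × 1145.0 = 114.74 mGal
Simple Bouguer anomaly = 163.45 − (114.74) = 48.71 mGal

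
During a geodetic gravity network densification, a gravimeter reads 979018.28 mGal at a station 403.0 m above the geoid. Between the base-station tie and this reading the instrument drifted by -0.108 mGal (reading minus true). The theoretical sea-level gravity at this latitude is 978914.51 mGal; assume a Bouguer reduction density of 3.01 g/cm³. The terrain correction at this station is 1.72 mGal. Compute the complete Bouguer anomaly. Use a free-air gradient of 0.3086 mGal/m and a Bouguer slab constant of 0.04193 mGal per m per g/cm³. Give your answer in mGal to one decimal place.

179.1

Drift-corrected reading = 979018.28 − (-0.108) = 979018.388 mGal
Free-air correction = 0.3086 × 403.0 = 124.37 mGal
Free-air anomaly = 979018.388 − 978914.51 + (124.37) = 228.248 mGal
Bouguer slab correction = 0.04193 × 3.01 × 403.0 = 50.86 mGal
Simple Bouguer anomaly = 228.248 − (50.86) = 177.388 mGal
Complete Bouguer anomaly = 177.388 + 1.72 = 179.108 mGal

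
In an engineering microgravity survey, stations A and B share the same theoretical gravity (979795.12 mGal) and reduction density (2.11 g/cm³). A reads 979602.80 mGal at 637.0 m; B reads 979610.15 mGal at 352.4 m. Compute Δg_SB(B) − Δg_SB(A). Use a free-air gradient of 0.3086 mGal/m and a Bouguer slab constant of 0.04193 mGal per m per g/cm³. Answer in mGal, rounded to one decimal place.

-55.3

Δg_SB(A) = 979602.80 − 979795.12 + 0.3086×637.0 − 0.04193×2.11×637.0 = -52.10 mGal
Δg_SB(B) = 979610.15 − 979795.12 + 0.3086×352.4 − 0.04193×2.11×352.4 = -107.40 mGal
Difference = -107.40 − (-52.10) = -55.30 mGal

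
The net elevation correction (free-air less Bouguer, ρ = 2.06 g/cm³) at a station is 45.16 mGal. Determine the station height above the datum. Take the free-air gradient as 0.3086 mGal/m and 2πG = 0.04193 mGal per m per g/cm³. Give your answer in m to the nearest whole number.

Combined gradient = 0.3086 − 0.04193 × 2.06 = 0.2222242 mGal/m
h = 45.16 / 0.2222242 = 203.22 m

203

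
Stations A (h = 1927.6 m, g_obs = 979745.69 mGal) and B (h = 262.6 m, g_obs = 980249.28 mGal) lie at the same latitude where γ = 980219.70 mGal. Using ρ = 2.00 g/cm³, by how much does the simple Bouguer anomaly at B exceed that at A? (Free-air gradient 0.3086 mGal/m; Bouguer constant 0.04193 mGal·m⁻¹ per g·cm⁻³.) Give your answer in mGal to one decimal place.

Δg_SB(A) = 979745.69 − 980219.70 + 0.3086×1927.6 − 0.04193×2.00×1927.6 = -40.80 mGal
Δg_SB(B) = 980249.28 − 980219.70 + 0.3086×262.6 − 0.04193×2.00×262.6 = 88.60 mGal
Difference = 88.60 − (-40.80) = 129.40 mGal

129.4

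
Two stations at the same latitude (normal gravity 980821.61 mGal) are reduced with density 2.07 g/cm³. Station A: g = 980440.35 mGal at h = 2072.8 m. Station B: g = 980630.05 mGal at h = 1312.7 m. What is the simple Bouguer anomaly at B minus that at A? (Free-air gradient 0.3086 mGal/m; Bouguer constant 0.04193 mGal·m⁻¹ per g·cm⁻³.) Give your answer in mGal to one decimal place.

Δg_SB(A) = 980440.35 − 980821.61 + 0.3086×2072.8 − 0.04193×2.07×2072.8 = 78.50 mGal
Δg_SB(B) = 980630.05 − 980821.61 + 0.3086×1312.7 − 0.04193×2.07×1312.7 = 99.60 mGal
Difference = 99.60 − (78.50) = 21.10 mGal

21.1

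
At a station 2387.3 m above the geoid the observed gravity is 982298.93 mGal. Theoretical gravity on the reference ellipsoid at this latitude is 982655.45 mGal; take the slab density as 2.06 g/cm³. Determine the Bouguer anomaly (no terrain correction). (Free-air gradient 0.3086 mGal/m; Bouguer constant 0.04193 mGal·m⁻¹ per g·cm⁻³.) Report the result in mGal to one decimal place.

174.0

Free-air correction = 0.3086 × 2387.3 = 736.72 mGal
Free-air anomaly = 982298.93 − 982655.45 + (736.72) = 380.20 mGal
Bouguer slab correction = 0.04193 × 2.06 × 2387.3 = 206.20 mGal
Simple Bouguer anomaly = 380.20 − (206.20) = 174.00 mGal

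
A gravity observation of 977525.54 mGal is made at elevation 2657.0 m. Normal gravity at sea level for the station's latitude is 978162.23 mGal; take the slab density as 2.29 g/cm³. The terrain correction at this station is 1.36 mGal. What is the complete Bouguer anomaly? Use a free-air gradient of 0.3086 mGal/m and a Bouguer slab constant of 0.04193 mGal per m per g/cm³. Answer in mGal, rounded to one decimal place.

Free-air correction = 0.3086 × 2657.0 = 819.95 mGal
Free-air anomaly = 977525.54 − 978162.23 + (819.95) = 183.26 mGal
Bouguer slab correction = 0.04193 × 2.29 × 2657.0 = 255.12 mGal
Simple Bouguer anomaly = 183.26 − (255.12) = -71.86 mGal
Complete Bouguer anomaly = -71.86 + 1.36 = -70.50 mGal

-70.5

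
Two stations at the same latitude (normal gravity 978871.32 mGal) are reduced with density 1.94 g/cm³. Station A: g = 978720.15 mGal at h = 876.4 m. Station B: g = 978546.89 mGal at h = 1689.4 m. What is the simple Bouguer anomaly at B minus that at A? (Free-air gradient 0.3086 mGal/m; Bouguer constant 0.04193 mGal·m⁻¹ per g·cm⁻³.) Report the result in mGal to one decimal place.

11.5

Δg_SB(A) = 978720.15 − 978871.32 + 0.3086×876.4 − 0.04193×1.94×876.4 = 48.00 mGal
Δg_SB(B) = 978546.89 − 978871.32 + 0.3086×1689.4 − 0.04193×1.94×1689.4 = 59.50 mGal
Difference = 59.50 − (48.00) = 11.50 mGal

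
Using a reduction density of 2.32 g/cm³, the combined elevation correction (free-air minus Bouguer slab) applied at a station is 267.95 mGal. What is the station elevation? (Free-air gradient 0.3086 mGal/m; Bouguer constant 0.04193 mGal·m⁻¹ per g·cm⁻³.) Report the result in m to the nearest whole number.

Combined gradient = 0.3086 − 0.04193 × 2.32 = 0.2113224 mGal/m
h = 267.95 / 0.2113224 = 1267.97 m

1268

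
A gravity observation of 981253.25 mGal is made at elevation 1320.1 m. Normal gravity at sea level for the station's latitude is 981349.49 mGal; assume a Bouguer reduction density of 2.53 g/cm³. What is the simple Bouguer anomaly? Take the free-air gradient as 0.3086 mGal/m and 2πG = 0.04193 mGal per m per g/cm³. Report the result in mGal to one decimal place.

Free-air correction = 0.3086 × 1320.1 = 407.38 mGal
Free-air anomaly = 981253.25 − 981349.49 + (407.38) = 311.14 mGal
Bouguer slab correction = 0.04193 × 2.53 × 1320.1 = 140.04 mGal
Simple Bouguer anomaly = 311.14 − (140.04) = 171.10 mGal

171.1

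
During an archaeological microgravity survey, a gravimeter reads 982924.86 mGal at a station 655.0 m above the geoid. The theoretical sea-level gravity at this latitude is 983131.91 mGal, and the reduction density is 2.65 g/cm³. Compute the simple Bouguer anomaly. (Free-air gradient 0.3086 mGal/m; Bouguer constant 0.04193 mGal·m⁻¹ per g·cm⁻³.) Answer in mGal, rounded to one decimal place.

Free-air correction = 0.3086 × 655.0 = 202.13 mGal
Free-air anomaly = 982924.86 − 983131.91 + (202.13) = -4.92 mGal
Bouguer slab correction = 0.04193 × 2.65 × 655.0 = 72.78 mGal
Simple Bouguer anomaly = -4.92 − (72.78) = -77.70 mGal

-77.7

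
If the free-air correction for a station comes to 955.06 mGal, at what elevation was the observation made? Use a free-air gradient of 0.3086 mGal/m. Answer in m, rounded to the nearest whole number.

3095

h = 955.06 / 0.3086 = 3094.82 m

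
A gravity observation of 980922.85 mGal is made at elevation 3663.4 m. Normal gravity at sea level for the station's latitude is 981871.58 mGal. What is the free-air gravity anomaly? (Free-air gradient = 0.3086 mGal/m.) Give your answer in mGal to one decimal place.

Free-air correction = 0.3086 × 3663.4 = 1130.53 mGal
Free-air anomaly = 980922.85 − 981871.58 + (1130.53) = 181.80 mGal

181.8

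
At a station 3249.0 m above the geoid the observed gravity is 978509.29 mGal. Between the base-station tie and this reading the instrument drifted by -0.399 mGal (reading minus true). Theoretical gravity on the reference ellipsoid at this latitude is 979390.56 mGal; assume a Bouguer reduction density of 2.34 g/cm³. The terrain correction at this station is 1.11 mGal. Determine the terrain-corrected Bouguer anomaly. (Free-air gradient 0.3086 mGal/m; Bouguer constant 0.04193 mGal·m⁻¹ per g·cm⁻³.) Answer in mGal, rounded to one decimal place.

Drift-corrected reading = 978509.29 − (-0.399) = 978509.689 mGal
Free-air correction = 0.3086 × 3249.0 = 1002.64 mGal
Free-air anomaly = 978509.689 − 979390.56 + (1002.64) = 121.769 mGal
Bouguer slab correction = 0.04193 × 2.34 × 3249.0 = 318.78 mGal
Simple Bouguer anomaly = 121.769 − (318.78) = -197.011 mGal
Complete Bouguer anomaly = -197.011 + 1.11 = -195.901 mGal

-195.9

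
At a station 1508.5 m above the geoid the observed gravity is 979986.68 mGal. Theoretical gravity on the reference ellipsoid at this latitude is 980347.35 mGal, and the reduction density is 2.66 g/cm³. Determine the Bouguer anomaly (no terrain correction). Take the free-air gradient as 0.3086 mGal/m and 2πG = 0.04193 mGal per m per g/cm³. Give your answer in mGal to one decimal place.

-63.4

Free-air correction = 0.3086 × 1508.5 = 465.52 mGal
Free-air anomaly = 979986.68 − 980347.35 + (465.52) = 104.85 mGal
Bouguer slab correction = 0.04193 × 2.66 × 1508.5 = 168.25 mGal
Simple Bouguer anomaly = 104.85 − (168.25) = -63.40 mGal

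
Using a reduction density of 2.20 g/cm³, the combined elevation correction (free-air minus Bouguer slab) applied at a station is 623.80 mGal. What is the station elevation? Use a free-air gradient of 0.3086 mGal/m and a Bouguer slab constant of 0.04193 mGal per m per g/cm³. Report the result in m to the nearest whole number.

Combined gradient = 0.3086 − 0.04193 × 2.20 = 0.2163540 mGal/m
h = 623.80 / 0.2163540 = 2883.24 m

2883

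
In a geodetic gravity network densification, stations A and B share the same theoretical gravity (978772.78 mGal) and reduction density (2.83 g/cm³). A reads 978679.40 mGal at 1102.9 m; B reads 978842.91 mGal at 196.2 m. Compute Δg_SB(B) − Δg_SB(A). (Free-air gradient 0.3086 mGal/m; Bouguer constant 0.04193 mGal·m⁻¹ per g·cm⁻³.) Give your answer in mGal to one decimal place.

-8.7

Δg_SB(A) = 978679.40 − 978772.78 + 0.3086×1102.9 − 0.04193×2.83×1102.9 = 116.10 mGal
Δg_SB(B) = 978842.91 − 978772.78 + 0.3086×196.2 − 0.04193×2.83×196.2 = 107.40 mGal
Difference = 107.40 − (116.10) = -8.70 mGal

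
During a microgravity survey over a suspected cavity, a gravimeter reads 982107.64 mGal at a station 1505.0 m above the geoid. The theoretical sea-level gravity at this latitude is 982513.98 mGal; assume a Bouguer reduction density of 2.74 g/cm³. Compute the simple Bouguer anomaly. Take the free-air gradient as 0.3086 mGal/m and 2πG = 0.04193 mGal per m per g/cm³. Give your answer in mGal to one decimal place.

-114.8

Free-air correction = 0.3086 × 1505.0 = 464.44 mGal
Free-air anomaly = 982107.64 − 982513.98 + (464.44) = 58.10 mGal
Bouguer slab correction = 0.04193 × 2.74 × 1505.0 = 172.91 mGal
Simple Bouguer anomaly = 58.10 − (172.91) = -114.81 mGal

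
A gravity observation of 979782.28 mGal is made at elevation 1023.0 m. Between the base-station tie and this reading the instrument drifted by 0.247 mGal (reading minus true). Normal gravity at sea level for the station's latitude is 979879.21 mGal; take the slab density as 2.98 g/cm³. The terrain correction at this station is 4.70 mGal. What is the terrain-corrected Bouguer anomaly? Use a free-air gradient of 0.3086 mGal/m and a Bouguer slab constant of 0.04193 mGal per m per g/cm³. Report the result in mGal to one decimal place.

Drift-corrected reading = 979782.28 − (0.247) = 979782.033 mGal
Free-air correction = 0.3086 × 1023.0 = 315.70 mGal
Free-air anomaly = 979782.033 − 979879.21 + (315.70) = 218.523 mGal
Bouguer slab correction = 0.04193 × 2.98 × 1023.0 = 127.83 mGal
Simple Bouguer anomaly = 218.523 − (127.83) = 90.693 mGal
Complete Bouguer anomaly = 90.693 + 4.70 = 95.393 mGal

95.4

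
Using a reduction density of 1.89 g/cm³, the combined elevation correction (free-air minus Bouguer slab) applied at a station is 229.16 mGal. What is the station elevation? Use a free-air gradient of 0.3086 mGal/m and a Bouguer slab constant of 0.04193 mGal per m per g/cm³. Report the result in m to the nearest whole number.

999

Combined gradient = 0.3086 − 0.04193 × 1.89 = 0.2293523 mGal/m
h = 229.16 / 0.2293523 = 999.16 m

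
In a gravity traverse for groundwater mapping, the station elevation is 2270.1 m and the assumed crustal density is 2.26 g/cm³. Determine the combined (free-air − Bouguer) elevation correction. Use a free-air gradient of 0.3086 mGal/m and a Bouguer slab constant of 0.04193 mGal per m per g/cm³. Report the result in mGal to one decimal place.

485.4

Combined gradient = 0.3086 − 0.04193 × 2.26 = 0.2138382 mGal/m
Combined elevation correction = 0.2138382 × 2270.1 = 485.4 mGal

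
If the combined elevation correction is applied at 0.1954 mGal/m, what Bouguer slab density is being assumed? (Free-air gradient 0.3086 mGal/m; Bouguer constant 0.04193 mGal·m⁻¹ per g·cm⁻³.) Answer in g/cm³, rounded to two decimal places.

0.1954 = 0.3086 − 0.04193 × ρ
ρ = (0.3086 − 0.1954) / 0.04193 = 2.70 g/cm³

2.70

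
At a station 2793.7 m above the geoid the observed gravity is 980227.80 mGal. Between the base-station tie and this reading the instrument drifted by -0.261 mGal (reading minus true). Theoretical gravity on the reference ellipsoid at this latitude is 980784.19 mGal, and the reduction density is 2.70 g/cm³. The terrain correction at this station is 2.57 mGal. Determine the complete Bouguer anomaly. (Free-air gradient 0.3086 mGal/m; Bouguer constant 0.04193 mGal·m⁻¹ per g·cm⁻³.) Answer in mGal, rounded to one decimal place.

-7.7

Drift-corrected reading = 980227.80 − (-0.261) = 980228.061 mGal
Free-air correction = 0.3086 × 2793.7 = 862.14 mGal
Free-air anomaly = 980228.061 − 980784.19 + (862.14) = 306.011 mGal
Bouguer slab correction = 0.04193 × 2.70 × 2793.7 = 316.28 mGal
Simple Bouguer anomaly = 306.011 − (316.28) = -10.269 mGal
Complete Bouguer anomaly = -10.269 + 2.57 = -7.699 mGal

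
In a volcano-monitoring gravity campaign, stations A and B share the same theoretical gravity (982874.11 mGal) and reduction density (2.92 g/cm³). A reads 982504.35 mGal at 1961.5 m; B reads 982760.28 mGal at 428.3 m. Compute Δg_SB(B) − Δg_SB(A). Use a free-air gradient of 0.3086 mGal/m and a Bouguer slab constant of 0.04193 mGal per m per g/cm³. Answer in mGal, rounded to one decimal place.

Δg_SB(A) = 982504.35 − 982874.11 + 0.3086×1961.5 − 0.04193×2.92×1961.5 = -4.60 mGal
Δg_SB(B) = 982760.28 − 982874.11 + 0.3086×428.3 − 0.04193×2.92×428.3 = -34.10 mGal
Difference = -34.10 − (-4.60) = -29.50 mGal

-29.5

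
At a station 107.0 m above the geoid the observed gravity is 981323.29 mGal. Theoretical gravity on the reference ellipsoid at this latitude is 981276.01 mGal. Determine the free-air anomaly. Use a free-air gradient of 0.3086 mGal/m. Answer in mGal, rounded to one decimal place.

80.3

Free-air correction = 0.3086 × 107.0 = 33.02 mGal
Free-air anomaly = 981323.29 − 981276.01 + (33.02) = 80.30 mGal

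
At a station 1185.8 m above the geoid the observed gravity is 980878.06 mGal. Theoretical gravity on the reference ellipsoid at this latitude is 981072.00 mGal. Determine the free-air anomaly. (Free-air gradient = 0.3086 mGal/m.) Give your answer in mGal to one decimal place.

172.0

Free-air correction = 0.3086 × 1185.8 = 365.94 mGal
Free-air anomaly = 980878.06 − 981072.00 + (365.94) = 172.00 mGal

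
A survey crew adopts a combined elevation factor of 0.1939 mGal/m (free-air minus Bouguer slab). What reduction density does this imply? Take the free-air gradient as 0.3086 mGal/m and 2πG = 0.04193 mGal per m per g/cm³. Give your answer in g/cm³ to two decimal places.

2.74

0.1939 = 0.3086 − 0.04193 × ρ
ρ = (0.3086 − 0.1939) / 0.04193 = 2.74 g/cm³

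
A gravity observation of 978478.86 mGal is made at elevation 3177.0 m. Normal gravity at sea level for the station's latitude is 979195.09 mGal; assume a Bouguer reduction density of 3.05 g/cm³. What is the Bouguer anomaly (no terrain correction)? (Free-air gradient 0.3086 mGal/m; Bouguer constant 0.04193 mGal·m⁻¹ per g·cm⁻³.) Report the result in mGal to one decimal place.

-142.1

Free-air correction = 0.3086 × 3177.0 = 980.42 mGal
Free-air anomaly = 978478.86 − 979195.09 + (980.42) = 264.19 mGal
Bouguer slab correction = 0.04193 × 3.05 × 3177.0 = 406.30 mGal
Simple Bouguer anomaly = 264.19 − (406.30) = -142.11 mGal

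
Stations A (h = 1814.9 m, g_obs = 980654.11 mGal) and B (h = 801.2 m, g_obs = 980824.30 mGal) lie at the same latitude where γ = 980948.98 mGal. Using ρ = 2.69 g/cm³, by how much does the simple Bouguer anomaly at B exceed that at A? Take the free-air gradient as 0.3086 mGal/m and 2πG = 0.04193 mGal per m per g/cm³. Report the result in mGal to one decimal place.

-28.3

Δg_SB(A) = 980654.11 − 980948.98 + 0.3086×1814.9 − 0.04193×2.69×1814.9 = 60.50 mGal
Δg_SB(B) = 980824.30 − 980948.98 + 0.3086×801.2 − 0.04193×2.69×801.2 = 32.20 mGal
Difference = 32.20 − (60.50) = -28.30 mGal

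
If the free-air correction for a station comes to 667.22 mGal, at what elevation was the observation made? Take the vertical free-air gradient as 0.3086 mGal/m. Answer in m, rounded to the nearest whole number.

h = 667.22 / 0.3086 = 2162.09 m

2162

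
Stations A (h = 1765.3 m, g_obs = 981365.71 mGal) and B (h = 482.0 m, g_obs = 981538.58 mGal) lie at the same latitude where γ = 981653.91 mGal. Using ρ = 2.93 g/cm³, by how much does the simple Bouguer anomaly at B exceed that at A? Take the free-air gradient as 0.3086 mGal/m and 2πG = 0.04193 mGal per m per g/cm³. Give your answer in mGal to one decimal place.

-65.5

Δg_SB(A) = 981365.71 − 981653.91 + 0.3086×1765.3 − 0.04193×2.93×1765.3 = 39.70 mGal
Δg_SB(B) = 981538.58 − 981653.91 + 0.3086×482.0 − 0.04193×2.93×482.0 = -25.80 mGal
Difference = -25.80 − (39.70) = -65.50 mGal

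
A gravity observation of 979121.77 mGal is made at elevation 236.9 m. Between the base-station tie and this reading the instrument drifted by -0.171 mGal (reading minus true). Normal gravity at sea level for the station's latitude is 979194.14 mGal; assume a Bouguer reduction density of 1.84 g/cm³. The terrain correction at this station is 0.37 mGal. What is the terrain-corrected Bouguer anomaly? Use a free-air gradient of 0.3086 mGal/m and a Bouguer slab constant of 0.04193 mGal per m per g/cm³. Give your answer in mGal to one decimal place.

-17.0

Drift-corrected reading = 979121.77 − (-0.171) = 979121.941 mGal
Free-air correction = 0.3086 × 236.9 = 73.11 mGal
Free-air anomaly = 979121.941 − 979194.14 + (73.11) = 0.911 mGal
Bouguer slab correction = 0.04193 × 1.84 × 236.9 = 18.28 mGal
Simple Bouguer anomaly = 0.911 − (18.28) = -17.369 mGal
Complete Bouguer anomaly = -17.369 + 0.37 = -16.999 mGal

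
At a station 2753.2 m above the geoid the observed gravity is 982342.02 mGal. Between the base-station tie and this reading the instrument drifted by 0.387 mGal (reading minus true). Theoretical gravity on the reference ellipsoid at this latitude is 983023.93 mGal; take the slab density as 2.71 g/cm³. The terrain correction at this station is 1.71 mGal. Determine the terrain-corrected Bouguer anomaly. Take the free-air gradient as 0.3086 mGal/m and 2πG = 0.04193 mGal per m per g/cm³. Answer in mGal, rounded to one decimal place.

-143.8

Drift-corrected reading = 982342.02 − (0.387) = 982341.633 mGal
Free-air correction = 0.3086 × 2753.2 = 849.64 mGal
Free-air anomaly = 982341.633 − 983023.93 + (849.64) = 167.343 mGal
Bouguer slab correction = 0.04193 × 2.71 × 2753.2 = 312.85 mGal
Simple Bouguer anomaly = 167.343 − (312.85) = -145.507 mGal
Complete Bouguer anomaly = -145.507 + 1.71 = -143.797 mGal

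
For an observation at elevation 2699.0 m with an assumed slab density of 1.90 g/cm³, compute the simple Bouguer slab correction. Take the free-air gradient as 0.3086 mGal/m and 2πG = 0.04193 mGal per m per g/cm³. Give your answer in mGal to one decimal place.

215.0

Bouguer slab correction = 0.04193 × 1.90 × 2699.0 = 215.0 mGal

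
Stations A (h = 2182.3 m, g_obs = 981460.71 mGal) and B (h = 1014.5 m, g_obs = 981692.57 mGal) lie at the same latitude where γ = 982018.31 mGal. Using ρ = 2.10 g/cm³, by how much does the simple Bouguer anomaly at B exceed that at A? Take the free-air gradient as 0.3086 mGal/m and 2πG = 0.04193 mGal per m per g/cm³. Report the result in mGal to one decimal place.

-25.7

Δg_SB(A) = 981460.71 − 982018.31 + 0.3086×2182.3 − 0.04193×2.10×2182.3 = -76.30 mGal
Δg_SB(B) = 981692.57 − 982018.31 + 0.3086×1014.5 − 0.04193×2.10×1014.5 = -102.00 mGal
Difference = -102.00 − (-76.30) = -25.70 mGal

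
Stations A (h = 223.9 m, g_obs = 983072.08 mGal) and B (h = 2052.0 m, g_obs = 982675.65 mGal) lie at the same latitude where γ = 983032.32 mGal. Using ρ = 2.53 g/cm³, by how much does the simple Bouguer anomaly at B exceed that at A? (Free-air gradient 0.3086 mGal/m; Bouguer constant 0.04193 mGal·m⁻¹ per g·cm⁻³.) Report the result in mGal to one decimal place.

-26.2

Δg_SB(A) = 983072.08 − 983032.32 + 0.3086×223.9 − 0.04193×2.53×223.9 = 85.10 mGal
Δg_SB(B) = 982675.65 − 983032.32 + 0.3086×2052.0 − 0.04193×2.53×2052.0 = 58.90 mGal
Difference = 58.90 − (85.10) = -26.20 mGal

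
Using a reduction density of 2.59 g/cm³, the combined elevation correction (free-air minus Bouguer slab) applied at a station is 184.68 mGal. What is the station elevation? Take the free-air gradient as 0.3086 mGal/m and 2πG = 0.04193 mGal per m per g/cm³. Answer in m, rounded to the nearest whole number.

Combined gradient = 0.3086 − 0.04193 × 2.59 = 0.2000013 mGal/m
h = 184.68 / 0.2000013 = 923.39 m

923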